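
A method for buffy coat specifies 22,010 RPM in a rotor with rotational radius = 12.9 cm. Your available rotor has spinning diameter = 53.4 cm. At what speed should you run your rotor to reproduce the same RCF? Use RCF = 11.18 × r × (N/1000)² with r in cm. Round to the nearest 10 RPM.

≈ 15300 RPM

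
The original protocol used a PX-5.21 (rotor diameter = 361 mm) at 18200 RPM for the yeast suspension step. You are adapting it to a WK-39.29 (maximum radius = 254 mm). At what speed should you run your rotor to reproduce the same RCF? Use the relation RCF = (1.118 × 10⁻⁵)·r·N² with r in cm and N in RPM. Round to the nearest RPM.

Original rotor: r = 361 mm / 2 = 180.5 mm = 18.05 cm
RCF_original = 1.118 × 10⁻⁵ × 18.05 × (18200)² = 1.118 × 10⁻⁵ × 18.05 × 331,240,000 ≈ 66,843.9 × g
Your rotor: r = 254 mm = 25.4 cm
66,843.9 = 1.118 × 10⁻⁵ × 25.4 × N²
N² = 66,843.9 / (28.3972 × 10⁻⁵) = 235,389,052
N ≈ √235,389,052 ≈ 15,342.4

≈ 15342 RPM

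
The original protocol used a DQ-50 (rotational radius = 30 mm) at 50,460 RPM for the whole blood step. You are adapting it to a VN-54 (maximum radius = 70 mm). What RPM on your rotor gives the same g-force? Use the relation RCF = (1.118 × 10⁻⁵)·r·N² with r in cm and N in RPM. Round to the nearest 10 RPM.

Original rotor: r = 30 mm = 3.0 cm
RCF = 1.118 × 10⁻⁵ × r × N²
RCF_original = 1.118 × 10⁻⁵ × 3 × (50460)² = 1.118 × 10⁻⁵ × 3 × 2,546,211,600 ≈ 85,399.9 × g
Your rotor: r = 70 mm = 7.0 cm
85,399.9 = 1.118 × 10⁻⁵ × 7 × N²
N² = 85,399.9 / (7.826 × 10⁻⁵) = 1,091,233,069
N ≈ √1,091,233,069 ≈ 33,033.8

33030 RPM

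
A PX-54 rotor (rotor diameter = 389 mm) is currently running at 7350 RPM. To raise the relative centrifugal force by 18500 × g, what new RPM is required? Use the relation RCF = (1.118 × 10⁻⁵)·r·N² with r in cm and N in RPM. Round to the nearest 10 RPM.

N₂ ≈ 11790 RPM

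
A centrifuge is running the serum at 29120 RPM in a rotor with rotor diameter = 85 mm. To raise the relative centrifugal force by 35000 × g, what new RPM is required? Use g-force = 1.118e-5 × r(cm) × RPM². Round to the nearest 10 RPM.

39810 RPM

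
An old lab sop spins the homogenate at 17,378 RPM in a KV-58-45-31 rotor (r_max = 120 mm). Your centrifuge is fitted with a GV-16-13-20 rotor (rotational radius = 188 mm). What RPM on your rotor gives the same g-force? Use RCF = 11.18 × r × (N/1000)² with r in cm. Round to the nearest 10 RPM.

13880 RPM

Original rotor: r = 120 mm = 12.0 cm
RCF_original = 11.18 × 12 × (17.378)² = 11.18 × 12 × 301.994884 ≈ 40,515.6 × g
Your rotor: r = 188 mm = 18.8 cm
40,515.6 = 11.18 × 18.8 × (N/1000)²
(N/1000)² = 40,515.6 / 210.184 = 192.7625
N = 1000 × √192.7625 ≈ 13,883.9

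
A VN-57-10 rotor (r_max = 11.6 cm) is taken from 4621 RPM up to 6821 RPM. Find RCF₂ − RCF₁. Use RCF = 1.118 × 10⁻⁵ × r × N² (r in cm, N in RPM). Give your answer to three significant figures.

3260 ×g

RCF₁ = 1.118 × 10⁻⁵ × 11.6 × (4621)² = 1.118 × 10⁻⁵ × 11.6 × 21,353,641 ≈ 2,769.3 × g
RCF₂ = 1.118 × 10⁻⁵ × 11.6 × (6821)² = 1.118 × 10⁻⁵ × 11.6 × 46,526,041 ≈ 6,033.9 × g
Increase = 6,033.9 − 2,769.3 = 3,264.6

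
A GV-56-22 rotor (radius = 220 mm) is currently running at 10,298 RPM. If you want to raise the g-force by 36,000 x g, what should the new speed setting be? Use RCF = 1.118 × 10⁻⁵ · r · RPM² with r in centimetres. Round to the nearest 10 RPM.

r = 220 mm = 22.0 cm
Current RCF = 1.118 × 10⁻⁵ × 22 × (10298)² = 1.118 × 10⁻⁵ × 22 × 106,048,804 ≈ 26,083.8 × g
Target RCF = 26,083.8 + 36,000 = 62,083.8 × g
N² = 62,083.8 / (24.596 × 10⁻⁵) = 252,414,214
N ≈ √252,414,214 ≈ 15,887.5

15890 RPM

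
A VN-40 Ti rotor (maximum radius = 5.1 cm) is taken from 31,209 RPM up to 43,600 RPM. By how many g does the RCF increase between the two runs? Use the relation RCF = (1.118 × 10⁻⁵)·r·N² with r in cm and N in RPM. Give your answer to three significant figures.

≈ 52900 g

RCF₁ = 1.118 × 10⁻⁵ × 5.1 × (31209)² = 1.118 × 10⁻⁵ × 5.1 × 974,001,681 ≈ 55,535.6 × g
RCF₂ = 1.118 × 10⁻⁵ × 5.1 × (43600)² = 1.118 × 10⁻⁵ × 5.1 × 1,900,960,000 ≈ 108,388.9 × g
Increase = 108,388.9 − 55,535.6 = 52,853.3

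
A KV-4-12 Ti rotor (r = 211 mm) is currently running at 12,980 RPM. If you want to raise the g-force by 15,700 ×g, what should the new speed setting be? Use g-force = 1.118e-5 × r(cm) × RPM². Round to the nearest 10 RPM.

≈ 15330 RPM

r = 211 mm = 21.1 cm
Current RCF = 1.118 × 10⁻⁵ × 21.1 × (12980)² = 1.118 × 10⁻⁵ × 21.1 × 168,480,400 ≈ 39,744.2 × g
Target RCF = 39,744.2 + 15,700 = 55,444.2 × g
N² = 55,444.2 / (23.5898 × 10⁻⁵) = 235,034,634
N ≈ √235,034,634 ≈ 15,330.8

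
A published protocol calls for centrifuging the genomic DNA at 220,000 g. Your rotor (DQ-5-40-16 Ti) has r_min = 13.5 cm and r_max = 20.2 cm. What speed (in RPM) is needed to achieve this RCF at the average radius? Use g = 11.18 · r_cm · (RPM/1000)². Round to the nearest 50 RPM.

34150 RPM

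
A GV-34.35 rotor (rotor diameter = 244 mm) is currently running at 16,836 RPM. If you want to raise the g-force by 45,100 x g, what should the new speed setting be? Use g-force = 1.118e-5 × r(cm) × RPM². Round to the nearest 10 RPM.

≈ 24780 RPM

r = 244 mm / 2 = 122 mm = 12.2 cm
Current RCF = 1.118 × 10⁻⁵ × 12.2 × (16836)² = 1.118 × 10⁻⁵ × 12.2 × 283,450,896 ≈ 38,661.6 × g
Target RCF = 38,661.6 + 45,100 = 83,761.6 × g
N² = 83,761.6 / (13.6396 × 10⁻⁵) = 614,105,986
N ≈ √614,105,986 ≈ 24,781.2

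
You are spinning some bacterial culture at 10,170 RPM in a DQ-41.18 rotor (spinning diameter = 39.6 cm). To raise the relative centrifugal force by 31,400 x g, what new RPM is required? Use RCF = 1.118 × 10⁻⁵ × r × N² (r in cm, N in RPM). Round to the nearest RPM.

r = 39.6 / 2 = 19.8 cm
Current RCF = 1.118 × 10⁻⁵ × 19.8 × (10170)² = 1.118 × 10⁻⁵ × 19.8 × 103,428,900 ≈ 22,895.4 × g
Target RCF = 22,895.4 + 31,400 = 54,295.4 × g
N² = 54,295.4 / (22.1364 × 10⁻⁵) = 245,276,558
N ≈ √245,276,558 ≈ 15,661.3

≈ 15661 RPM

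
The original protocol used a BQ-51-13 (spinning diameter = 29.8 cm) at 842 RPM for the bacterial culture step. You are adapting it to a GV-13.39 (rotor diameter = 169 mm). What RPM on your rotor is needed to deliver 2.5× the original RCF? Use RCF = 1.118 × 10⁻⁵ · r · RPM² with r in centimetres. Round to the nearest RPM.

1768 RPM

Original rotor: r = 29.8 / 2 = 14.9 cm
RCF_original = 1.118 × 10⁻⁵ × 14.9 × (842)² = 1.118 × 10⁻⁵ × 14.9 × 708,964 ≈ 118.1 × g
Target RCF = 2.5 × 118.1 ≈ 295.2 × g
Your rotor: r = 169 mm / 2 = 84.5 mm = 8.45 cm
295.2 = 1.118 × 10⁻⁵ × 8.45 × N²
N² = 295.2 / (9.4471 × 10⁻⁵) = 3,124,768
N ≈ √3,124,768 ≈ 1,767.7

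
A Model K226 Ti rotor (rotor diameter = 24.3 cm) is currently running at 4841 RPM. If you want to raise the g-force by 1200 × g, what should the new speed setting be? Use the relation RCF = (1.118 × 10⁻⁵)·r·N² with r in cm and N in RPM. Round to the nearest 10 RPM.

r = 24.3 / 2 = 12.15 cm
Current RCF = 1.118 × 10⁻⁵ × 12.15 × (4841)² = 1.118 × 10⁻⁵ × 12.15 × 23,435,281 ≈ 3,183.4 × g
Target RCF = 3,183.4 + 1,200 = 4,383.4 × g
N² = 4,383.4 / (13.5837 × 10⁻⁵) = 32,269,558
N ≈ √32,269,558 ≈ 5,680.6

≈ 5680 RPM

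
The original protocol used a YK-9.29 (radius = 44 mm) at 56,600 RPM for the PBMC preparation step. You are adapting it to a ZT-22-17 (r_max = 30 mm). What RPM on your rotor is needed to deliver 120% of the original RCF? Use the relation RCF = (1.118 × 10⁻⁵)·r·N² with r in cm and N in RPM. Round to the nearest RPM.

75088 RPM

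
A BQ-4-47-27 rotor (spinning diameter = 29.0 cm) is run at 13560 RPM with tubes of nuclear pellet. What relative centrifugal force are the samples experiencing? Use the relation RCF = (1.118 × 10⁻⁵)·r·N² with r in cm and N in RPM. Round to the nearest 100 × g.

RCF ≈ 29800 ×g

r = 29.0 / 2 = 14.5 cm
RCF = 1.118 × 10⁻⁵ × 14.5 × (13560)² = 1.118 × 10⁻⁵ × 14.5 × 183,873,600 ≈ 29,807.7 × g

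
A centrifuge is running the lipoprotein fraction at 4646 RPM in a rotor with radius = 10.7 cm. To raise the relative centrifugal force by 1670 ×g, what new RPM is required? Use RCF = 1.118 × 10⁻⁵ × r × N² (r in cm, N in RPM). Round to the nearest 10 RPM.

5960 RPM

Current RCF = 1.118 × 10⁻⁵ × 10.7 × (4646)² = 1.118 × 10⁻⁵ × 10.7 × 21,585,316 ≈ 2,582.2 × g
Target RCF = 2,582.2 + 1,670 = 4,252.2 × g
N² = 4,252.2 / (11.9626 × 10⁻⁵) = 35,545,784
N ≈ √35,545,784 ≈ 5,962.0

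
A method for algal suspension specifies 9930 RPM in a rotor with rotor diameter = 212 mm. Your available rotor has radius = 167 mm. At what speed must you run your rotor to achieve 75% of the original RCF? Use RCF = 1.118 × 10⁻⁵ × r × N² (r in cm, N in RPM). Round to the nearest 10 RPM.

≈ 6850 RPM

Original rotor: r = 212 mm / 2 = 106 mm = 10.6 cm
RCF_original = 1.118 × 10⁻⁵ × 10.6 × (9930)² = 1.118 × 10⁻⁵ × 10.6 × 98,604,900 ≈ 11,685.5 × g
Target RCF = 0.75 × 11,685.5 ≈ 8,764.1 × g
Your rotor: r = 167 mm = 16.7 cm
8,764.1 = 1.118 × 10⁻⁵ × 16.7 × N²
N² = 8,764.1 / (18.6706 × 10⁻⁵) = 46,940,645
N ≈ √46,940,645 ≈ 6,851.3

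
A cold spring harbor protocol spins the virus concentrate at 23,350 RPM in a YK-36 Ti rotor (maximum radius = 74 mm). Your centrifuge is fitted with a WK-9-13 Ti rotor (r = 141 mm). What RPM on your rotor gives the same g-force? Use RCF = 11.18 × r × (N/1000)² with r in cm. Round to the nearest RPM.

≈ 16916 RPM

Original rotor: r = 74 mm = 7.4 cm
RCF_original = 11.18 × 7.4 × (23.35)² = 11.18 × 7.4 × 545.2225 ≈ 45,107.3 × g
Your rotor: r = 141 mm = 14.1 cm
45,107.3 = 11.18 × 14.1 × (N/1000)²
(N/1000)² = 45,107.3 / 157.638 = 286.1448
N = 1000 × √286.1448 ≈ 16,915.8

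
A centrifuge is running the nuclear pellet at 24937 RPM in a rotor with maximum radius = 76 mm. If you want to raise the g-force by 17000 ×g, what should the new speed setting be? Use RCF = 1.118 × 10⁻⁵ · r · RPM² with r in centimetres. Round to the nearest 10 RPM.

28670 RPM

r = 76 mm = 7.6 cm
Current RCF = 1.118 × 10⁻⁵ × 7.6 × (24937)² = 1.118 × 10⁻⁵ × 7.6 × 621,853,969 ≈ 52,837.7 × g
Target RCF = 52,837.7 + 17,000 = 69,837.7 × g
N² = 69,837.7 / (8.4968 × 10⁻⁵) = 821,929,432
N ≈ √821,929,432 ≈ 28,669.3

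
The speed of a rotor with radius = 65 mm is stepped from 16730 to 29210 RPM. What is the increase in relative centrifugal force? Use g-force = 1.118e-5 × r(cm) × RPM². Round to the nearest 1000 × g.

42000 g

r = 65 mm = 6.5 cm
RCF₁ = 1.118 × 10⁻⁵ × 6.5 × (16730)² = 1.118 × 10⁻⁵ × 6.5 × 279,892,900 ≈ 20,339.8 × g
RCF₂ = 1.118 × 10⁻⁵ × 6.5 × (29210)² = 1.118 × 10⁻⁵ × 6.5 × 853,224,100 ≈ 62,003.8 × g
Increase = 62,003.8 − 20,339.8 = 41,664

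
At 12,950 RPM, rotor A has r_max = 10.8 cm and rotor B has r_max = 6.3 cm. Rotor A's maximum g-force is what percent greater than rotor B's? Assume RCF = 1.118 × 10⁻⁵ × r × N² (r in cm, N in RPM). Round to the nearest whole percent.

71%

At equal RPM, RCF scales linearly with r: ratio = 10.8 / 6.3 = 1.7143.
So rotor A delivers 71.4% more g-force.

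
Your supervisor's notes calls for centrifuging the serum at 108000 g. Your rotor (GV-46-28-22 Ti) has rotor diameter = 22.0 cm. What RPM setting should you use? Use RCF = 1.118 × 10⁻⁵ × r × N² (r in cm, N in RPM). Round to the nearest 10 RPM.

r = 22.0 / 2 = 11 cm
108,000 = 1.118 × 10⁻⁵ × 11 × N²
N² = 108,000 / (12.298 × 10⁻⁵) = 878,191,576
N ≈ √878,191,576 ≈ 29,634.3

N ≈ 29630 RPM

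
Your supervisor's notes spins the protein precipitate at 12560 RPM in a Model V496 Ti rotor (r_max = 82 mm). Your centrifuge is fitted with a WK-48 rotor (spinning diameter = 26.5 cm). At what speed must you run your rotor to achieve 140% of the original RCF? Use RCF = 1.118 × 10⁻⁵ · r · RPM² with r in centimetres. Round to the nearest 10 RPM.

Original rotor: r = 82 mm = 8.2 cm
RCF_original = 1.118 × 10⁻⁵ × 8.2 × (12560)² = 1.118 × 10⁻⁵ × 8.2 × 157,753,600 ≈ 14,462.2 × g
Target RCF = 1.4 × 14,462.2 ≈ 20,247.1 × g
Your rotor: r = 26.5 / 2 = 13.25 cm
20,247.1 = 1.118 × 10⁻⁵ × 13.25 × N²
N² = 20,247.1 / (14.8135 × 10⁻⁵) = 136,680,055
N ≈ √136,680,055 ≈ 11,691.0

11690 RPM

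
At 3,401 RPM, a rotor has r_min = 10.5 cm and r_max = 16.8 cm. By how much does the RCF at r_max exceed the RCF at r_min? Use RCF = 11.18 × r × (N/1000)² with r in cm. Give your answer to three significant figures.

815 x g

ΔRCF = 11.18 × (r_max − r_min) × (N/1000)² = 11.18 × 6.3 × 11.566801 ≈ 814.7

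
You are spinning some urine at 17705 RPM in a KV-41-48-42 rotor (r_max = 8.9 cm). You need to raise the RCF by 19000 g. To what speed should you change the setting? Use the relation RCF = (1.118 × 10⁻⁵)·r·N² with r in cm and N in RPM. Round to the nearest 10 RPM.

N₂ ≈ 22460 RPM

Current RCF = 1.118 × 10⁻⁵ × 8.9 × (17705)² = 1.118 × 10⁻⁵ × 8.9 × 313,467,025 ≈ 31,190.6 × g
Target RCF = 31,190.6 + 19,000 = 50,190.6 × g
N² = 50,190.6 / (9.9502 × 10⁻⁵) = 504,418,002
N ≈ √504,418,002 ≈ 22,459.3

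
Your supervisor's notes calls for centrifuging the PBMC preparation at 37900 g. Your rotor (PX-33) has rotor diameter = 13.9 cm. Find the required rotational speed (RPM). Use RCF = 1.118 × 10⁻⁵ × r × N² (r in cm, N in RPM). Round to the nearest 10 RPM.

r = 13.9 / 2 = 6.95 cm
RCF = 1.118 × 10⁻⁵ × r × N²
37,900 = 1.118 × 10⁻⁵ × 6.95 × N²
N² = 37,900 / (7.7701 × 10⁻⁵) = 487,767,210
N ≈ √487,767,210 ≈ 22,085.5

22090 RPM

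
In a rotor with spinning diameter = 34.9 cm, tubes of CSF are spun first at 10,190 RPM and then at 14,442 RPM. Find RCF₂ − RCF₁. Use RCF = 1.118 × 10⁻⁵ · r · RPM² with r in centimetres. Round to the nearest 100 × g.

20400 ×g

r = 34.9 / 2 = 17.45 cm
RCF₁ = 1.118 × 10⁻⁵ × 17.45 × (10190)² = 1.118 × 10⁻⁵ × 17.45 × 103,836,100 ≈ 20,257.5 × g
RCF₂ = 1.118 × 10⁻⁵ × 17.45 × (14442)² = 1.118 × 10⁻⁵ × 17.45 × 208,571,364 ≈ 40,690.4 × g
Increase = 40,690.4 − 20,257.5 = 20,432.9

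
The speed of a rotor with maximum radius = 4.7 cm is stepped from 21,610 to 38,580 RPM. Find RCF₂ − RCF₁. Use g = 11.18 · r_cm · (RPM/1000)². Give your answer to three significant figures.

RCF₁ = 11.18 × 4.7 × (21.61)² = 11.18 × 4.7 × 466.9921 ≈ 24,538.6 × g
RCF₂ = 11.18 × 4.7 × (38.58)² = 11.18 × 4.7 × 1,488.4164 ≈ 78,210.3 × g
Increase = 78,210.3 − 24,538.6 = 53,671.7

53700 ×g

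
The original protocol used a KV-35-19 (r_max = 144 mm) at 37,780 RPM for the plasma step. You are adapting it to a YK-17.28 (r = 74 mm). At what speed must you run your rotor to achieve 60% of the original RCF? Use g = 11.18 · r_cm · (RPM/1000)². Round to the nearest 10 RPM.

Original rotor: r = 144 mm = 14.4 cm
RCF_original = 11.18 × 14.4 × (37.78)² = 11.18 × 14.4 × 1,427.3284 ≈ 229,788.5 × g
Target RCF = 0.6 × 229,788.5 ≈ 137,873.1 × g
Your rotor: r = 74 mm = 7.4 cm
137,873.1 = 11.18 × 7.4 × (N/1000)²
(N/1000)² = 137,873.1 / 82.732 = 1666.503
N = 1000 × √1666.503 ≈ 40,822.8

≈ 40820 RPM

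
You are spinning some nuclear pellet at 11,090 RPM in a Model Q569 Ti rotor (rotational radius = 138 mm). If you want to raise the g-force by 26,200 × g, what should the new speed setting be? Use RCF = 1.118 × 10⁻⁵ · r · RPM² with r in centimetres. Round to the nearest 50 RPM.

r = 138 mm = 13.8 cm
Current RCF = 1.118 × 10⁻⁵ × 13.8 × (11090)² = 1.118 × 10⁻⁵ × 13.8 × 122,988,100 ≈ 18,975.1 × g
Target RCF = 18,975.1 + 26,200 = 45,175.1 × g
N² = 45,175.1 / (15.4284 × 10⁻⁵) = 292,804,827
N ≈ √292,804,827 ≈ 17,111.5

N₂ ≈ 17100 RPM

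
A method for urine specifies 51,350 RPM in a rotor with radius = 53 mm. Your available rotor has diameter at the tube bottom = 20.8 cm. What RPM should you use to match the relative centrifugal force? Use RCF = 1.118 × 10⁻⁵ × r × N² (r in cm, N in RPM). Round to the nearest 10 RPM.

Original rotor: r = 53 mm = 5.3 cm
RCF_original = 1.118 × 10⁻⁵ × 5.3 × (51350)² = 1.118 × 10⁻⁵ × 5.3 × 2,636,822,500 ≈ 156,242.3 × g
Your rotor: r = 20.8 / 2 = 10.4 cm
156,242.3 = 1.118 × 10⁻⁵ × 10.4 × N²
N² = 156,242.3 / (11.6272 × 10⁻⁵) = 1,343,765,481
N ≈ √1,343,765,481 ≈ 36,657.4

≈ 36660 RPM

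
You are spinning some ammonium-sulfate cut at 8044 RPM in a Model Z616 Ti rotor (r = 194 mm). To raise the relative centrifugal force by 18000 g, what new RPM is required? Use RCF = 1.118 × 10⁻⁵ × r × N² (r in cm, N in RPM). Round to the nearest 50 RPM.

≈ 12150 RPM

r = 194 mm = 19.4 cm
Current RCF = 1.118 × 10⁻⁵ × 19.4 × (8044)² = 1.118 × 10⁻⁵ × 19.4 × 64,705,936 ≈ 14,034.2 × g
Target RCF = 14,034.2 + 18,000 = 32,034.2 × g
N² = 32,034.2 / (21.6892 × 10⁻⁵) = 147,696,549
N ≈ √147,696,549 ≈ 12,153.0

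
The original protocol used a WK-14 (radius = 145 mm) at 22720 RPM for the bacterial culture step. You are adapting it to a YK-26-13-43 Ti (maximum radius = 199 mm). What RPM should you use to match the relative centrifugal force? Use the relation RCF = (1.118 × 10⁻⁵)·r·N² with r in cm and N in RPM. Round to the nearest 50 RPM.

Original rotor: r = 145 mm = 14.5 cm
RCF_original = 1.118 × 10⁻⁵ × 14.5 × (22720)² = 1.118 × 10⁻⁵ × 14.5 × 516,198,400 ≈ 83,680.9 × g
Your rotor: r = 199 mm = 19.9 cm
83,680.9 = 1.118 × 10⁻⁵ × 19.9 × N²
N² = 83,680.9 / (22.2482 × 10⁻⁵) = 376,124,361
N ≈ √376,124,361 ≈ 19,393.9

≈ 19400 RPM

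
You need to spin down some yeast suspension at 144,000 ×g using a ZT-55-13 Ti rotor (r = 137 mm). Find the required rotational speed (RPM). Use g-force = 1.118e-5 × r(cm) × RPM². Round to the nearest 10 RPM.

r = 137 mm = 13.7 cm
144,000 = 1.118 × 10⁻⁵ × 13.7 × N²
N² = 144,000 / (15.3166 × 10⁻⁵) = 940,156,432
N ≈ √940,156,432 ≈ 30,662.0

N ≈ 30660 RPM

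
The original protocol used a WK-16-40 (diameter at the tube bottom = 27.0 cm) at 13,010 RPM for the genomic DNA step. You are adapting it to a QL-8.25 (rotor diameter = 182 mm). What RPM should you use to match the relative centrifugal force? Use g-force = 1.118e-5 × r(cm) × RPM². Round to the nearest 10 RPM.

≈ 15850 RPM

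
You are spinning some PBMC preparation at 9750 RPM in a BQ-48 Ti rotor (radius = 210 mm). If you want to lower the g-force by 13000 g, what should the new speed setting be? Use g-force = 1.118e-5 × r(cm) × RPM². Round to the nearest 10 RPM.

N₂ ≈ 6300 RPM

r = 210 mm = 21.0 cm
Current RCF = 1.118 × 10⁻⁵ × 21 × (9750)² = 1.118 × 10⁻⁵ × 21 × 95,062,500 ≈ 22,318.8 × g
Target RCF = 22,318.8 − 13,000 = 9,318.8 × g
N² = 9,318.8 / (23.478 × 10⁻⁵) = 39,691,626
N ≈ √39,691,626 ≈ 6,300.1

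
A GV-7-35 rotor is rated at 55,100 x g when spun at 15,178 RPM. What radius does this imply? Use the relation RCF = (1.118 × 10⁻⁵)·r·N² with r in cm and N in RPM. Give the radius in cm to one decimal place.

21.4 cm

55100 = 1.118 × 10⁻⁵ × r × (15178)²
r = 55100 / (1.118 × 10⁻⁵ × 230,371,684) = 55100 / 2575.555 ≈ 21.393 cm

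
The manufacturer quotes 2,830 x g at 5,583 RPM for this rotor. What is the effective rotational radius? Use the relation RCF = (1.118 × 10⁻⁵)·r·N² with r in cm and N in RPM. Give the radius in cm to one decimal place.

2830 = 1.118 × 10⁻⁵ × r × (5583)²
r = 2830 / (1.118 × 10⁻⁵ × 31,169,889) = 2830 / 348.4794 ≈ 8.121 cm

≈ 8.1 cm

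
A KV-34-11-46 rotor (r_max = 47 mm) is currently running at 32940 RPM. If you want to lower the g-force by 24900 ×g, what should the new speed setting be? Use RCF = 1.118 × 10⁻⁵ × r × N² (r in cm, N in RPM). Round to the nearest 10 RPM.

r = 47 mm = 4.7 cm
Current RCF = 1.118 × 10⁻⁵ × 4.7 × (32940)² = 1.118 × 10⁻⁵ × 4.7 × 1,085,043,600 ≈ 57,014.7 × g
Target RCF = 57,014.7 − 24,900 = 32,114.7 × g
N² = 32,114.7 / (5.2546 × 10⁻⁵) = 611,173,067
N ≈ √611,173,067 ≈ 24,721.9

≈ 24720 RPM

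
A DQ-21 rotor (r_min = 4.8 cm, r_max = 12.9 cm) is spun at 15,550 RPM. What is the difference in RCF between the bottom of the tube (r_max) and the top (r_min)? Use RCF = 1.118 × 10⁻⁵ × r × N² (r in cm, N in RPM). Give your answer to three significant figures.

21900 ×g

ΔRCF = 1.118 × 10⁻⁵ × (r_max − r_min) × N² = 1.118 × 10⁻⁵ × 8.1 × 241,802,500 ≈ 21,897.2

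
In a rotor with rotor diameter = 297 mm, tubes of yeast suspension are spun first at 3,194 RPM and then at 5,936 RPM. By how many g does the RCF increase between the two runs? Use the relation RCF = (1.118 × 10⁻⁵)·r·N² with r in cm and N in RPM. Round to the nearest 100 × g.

4200 g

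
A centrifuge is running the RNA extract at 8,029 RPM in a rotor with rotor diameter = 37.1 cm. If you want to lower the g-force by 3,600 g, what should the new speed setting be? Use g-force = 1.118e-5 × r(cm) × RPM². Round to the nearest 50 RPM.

≈ 6850 RPM

r = 37.1 / 2 = 18.55 cm
Current RCF = 1.118 × 10⁻⁵ × 18.55 × (8029)² = 1.118 × 10⁻⁵ × 18.55 × 64,464,841 ≈ 13,369.3 × g
Target RCF = 13,369.3 − 3,600 = 9,769.3 × g
N² = 9,769.3 / (20.7389 × 10⁻⁵) = 47,106,163
N ≈ √47,106,163 ≈ 6,863.4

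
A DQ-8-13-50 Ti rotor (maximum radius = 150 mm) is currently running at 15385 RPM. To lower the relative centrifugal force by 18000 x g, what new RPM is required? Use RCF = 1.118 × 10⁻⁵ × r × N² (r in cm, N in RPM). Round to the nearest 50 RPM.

11350 RPM

r = 150 mm = 15.0 cm
Current RCF = 1.118 × 10⁻⁵ × 15 × (15385)² = 1.118 × 10⁻⁵ × 15 × 236,698,225 ≈ 39,694.3 × g
Target RCF = 39,694.3 − 18,000 = 21,694.3 × g
N² = 21,694.3 / (16.77 × 10⁻⁵) = 129,363,745
N ≈ √129,363,745 ≈ 11,373.8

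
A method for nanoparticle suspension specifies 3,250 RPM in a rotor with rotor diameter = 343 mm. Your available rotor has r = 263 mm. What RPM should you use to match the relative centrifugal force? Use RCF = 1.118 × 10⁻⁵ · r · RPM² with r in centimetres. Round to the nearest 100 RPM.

≈ 2600 RPM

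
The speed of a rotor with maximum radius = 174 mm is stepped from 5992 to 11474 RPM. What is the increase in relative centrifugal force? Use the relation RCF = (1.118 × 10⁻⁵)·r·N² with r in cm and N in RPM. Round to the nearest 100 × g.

≈ 18600 x g

r = 174 mm = 17.4 cm
RCF₁ = 1.118 × 10⁻⁵ × 17.4 × (5992)² = 1.118 × 10⁻⁵ × 17.4 × 35,904,064 ≈ 6,984.5 × g
RCF₂ = 1.118 × 10⁻⁵ × 17.4 × (11474)² = 1.118 × 10⁻⁵ × 17.4 × 131,652,676 ≈ 25,610.7 × g
Increase = 25,610.7 − 6,984.5 = 18,626.2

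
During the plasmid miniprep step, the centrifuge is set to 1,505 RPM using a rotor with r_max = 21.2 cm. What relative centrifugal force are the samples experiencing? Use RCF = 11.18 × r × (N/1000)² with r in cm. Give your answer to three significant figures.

537 × g

RCF = 11.18 × r × (N/1000)²
RCF = 11.18 × 21.2 × (1.505)² = 11.18 × 21.2 × 2.265025 ≈ 536.8 × g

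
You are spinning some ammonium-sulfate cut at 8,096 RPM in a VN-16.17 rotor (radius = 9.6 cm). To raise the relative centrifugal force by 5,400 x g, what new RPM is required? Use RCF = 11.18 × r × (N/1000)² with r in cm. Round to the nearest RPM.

≈ 10764 RPM

Current RCF = 11.18 × 9.6 × (8.096)² = 11.18 × 9.6 × 65.545216 ≈ 7,034.8 × g
Target RCF = 7,034.8 + 5,400 = 12,434.8 × g
(N/1000)² = 12,434.8 / 107.328 = 115.8579
N = 1000 × √115.8579 ≈ 10,763.7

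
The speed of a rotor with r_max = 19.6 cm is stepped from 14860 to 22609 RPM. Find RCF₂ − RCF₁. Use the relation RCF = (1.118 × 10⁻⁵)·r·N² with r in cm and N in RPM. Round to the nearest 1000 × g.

≈ 64000 ×g

RCF₁ = 1.118 × 10⁻⁵ × 19.6 × (14860)² = 1.118 × 10⁻⁵ × 19.6 × 220,819,600 ≈ 48,387.8 × g
RCF₂ = 1.118 × 10⁻⁵ × 19.6 × (22609)² = 1.118 × 10⁻⁵ × 19.6 × 511,166,881 ≈ 112,011 × g
Increase = 112,011 − 48,387.8 = 63,623.2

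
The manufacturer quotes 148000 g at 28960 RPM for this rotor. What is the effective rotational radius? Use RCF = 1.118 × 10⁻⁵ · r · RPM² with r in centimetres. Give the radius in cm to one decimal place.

15.8 cm

148000 = 1.118 × 10⁻⁵ × r × (28960)²
r = 148000 / (1.118 × 10⁻⁵ × 838,681,600) = 148000 / 9376.46 ≈ 15.784 cm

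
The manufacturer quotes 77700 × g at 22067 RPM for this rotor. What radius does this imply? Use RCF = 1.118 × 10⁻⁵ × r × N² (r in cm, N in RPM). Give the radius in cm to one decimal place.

77700 = 1.118 × 10⁻⁵ × r × (22067)²
r = 77700 / (1.118 × 10⁻⁵ × 486,952,489) = 77700 / 5444.129 ≈ 14.272 cm

r ≈ 14.3 cm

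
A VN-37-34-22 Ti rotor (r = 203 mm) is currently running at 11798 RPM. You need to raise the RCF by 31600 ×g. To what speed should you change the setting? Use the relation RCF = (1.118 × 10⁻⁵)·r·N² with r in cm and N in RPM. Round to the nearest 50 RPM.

≈ 16700 RPM

r = 203 mm = 20.3 cm
Current RCF = 1.118 × 10⁻⁵ × 20.3 × (11798)² = 1.118 × 10⁻⁵ × 20.3 × 139,192,804 ≈ 31,590.4 × g
Target RCF = 31,590.4 + 31,600 = 63,190.4 × g
N² = 63,190.4 / (22.6954 × 10⁻⁵) = 278,428,228
N ≈ √278,428,228 ≈ 16,686.2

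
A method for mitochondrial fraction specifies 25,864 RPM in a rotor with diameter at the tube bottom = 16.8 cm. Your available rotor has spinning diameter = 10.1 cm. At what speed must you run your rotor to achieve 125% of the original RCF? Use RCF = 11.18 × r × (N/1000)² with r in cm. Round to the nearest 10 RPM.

37290 RPM

Original rotor: r = 16.8 / 2 = 8.4 cm
RCF_original = 11.18 × 8.4 × (25.864)² = 11.18 × 8.4 × 668.946496 ≈ 62,822.1 × g
Target RCF = 1.25 × 62,822.1 ≈ 78,527.6 × g
Your rotor: r = 10.1 / 2 = 5.05 cm
78,527.6 = 11.18 × 5.05 × (N/1000)²
(N/1000)² = 78,527.6 / 56.459 = 1390.878
N = 1000 × √1390.878 ≈ 37,294.5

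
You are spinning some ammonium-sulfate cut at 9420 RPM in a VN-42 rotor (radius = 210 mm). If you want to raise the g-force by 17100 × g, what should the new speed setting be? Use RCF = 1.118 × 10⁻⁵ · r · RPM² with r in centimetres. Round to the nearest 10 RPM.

12710 RPM

r = 210 mm = 21.0 cm
Current RCF = 1.118 × 10⁻⁵ × 21 × (9420)² = 1.118 × 10⁻⁵ × 21 × 88,736,400 ≈ 20,833.5 × g
Target RCF = 20,833.5 + 17,100 = 37,933.5 × g
N² = 37,933.5 / (23.478 × 10⁻⁵) = 161,570,406
N ≈ √161,570,406 ≈ 12,711.0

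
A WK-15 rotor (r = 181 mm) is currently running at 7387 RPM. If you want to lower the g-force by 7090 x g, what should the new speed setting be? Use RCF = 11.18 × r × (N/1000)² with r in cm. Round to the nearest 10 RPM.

r = 181 mm = 18.1 cm
Current RCF = 11.18 × 18.1 × (7.387)² = 11.18 × 18.1 × 54.567769 ≈ 11,042.2 × g
Target RCF = 11,042.2 − 7,090 = 3,952.2 × g
(N/1000)² = 3,952.2 / 202.358 = 19.53073
N = 1000 × √19.53073 ≈ 4,419.4

N₂ ≈ 4420 RPM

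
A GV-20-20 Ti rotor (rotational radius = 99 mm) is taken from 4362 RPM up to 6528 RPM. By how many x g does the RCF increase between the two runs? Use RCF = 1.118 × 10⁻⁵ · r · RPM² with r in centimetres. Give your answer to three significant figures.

r = 99 mm = 9.9 cm
RCF₁ = 1.118 × 10⁻⁵ × 9.9 × (4362)² = 1.118 × 10⁻⁵ × 9.9 × 19,027,044 ≈ 2,106 × g
RCF₂ = 1.118 × 10⁻⁵ × 9.9 × (6528)² = 1.118 × 10⁻⁵ × 9.9 × 42,614,784 ≈ 4,716.7 × g
Increase = 4,716.7 − 2,106 = 2,610.7

2610 x g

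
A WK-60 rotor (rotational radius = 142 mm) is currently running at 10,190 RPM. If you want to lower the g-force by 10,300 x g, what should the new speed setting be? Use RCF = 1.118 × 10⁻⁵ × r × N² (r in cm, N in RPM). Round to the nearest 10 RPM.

6240 RPM

r = 142 mm = 14.2 cm
Current RCF = 1.118 × 10⁻⁵ × 14.2 × (10190)² = 1.118 × 10⁻⁵ × 14.2 × 103,836,100 ≈ 16,484.6 × g
Target RCF = 16,484.6 − 10,300 = 6,184.6 × g
N² = 6,184.6 / (15.8756 × 10⁻⁵) = 38,956,638
N ≈ √38,956,638 ≈ 6,241.5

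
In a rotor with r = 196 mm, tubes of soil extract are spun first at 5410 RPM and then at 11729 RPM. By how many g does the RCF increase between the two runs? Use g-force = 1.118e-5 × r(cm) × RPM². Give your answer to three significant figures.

23700 g

r = 196 mm = 19.6 cm
RCF₁ = 1.118 × 10⁻⁵ × 19.6 × (5410)² = 1.118 × 10⁻⁵ × 19.6 × 29,268,100 ≈ 6,413.5 × g
RCF₂ = 1.118 × 10⁻⁵ × 19.6 × (11729)² = 1.118 × 10⁻⁵ × 19.6 × 137,569,441 ≈ 30,145.3 × g
Increase = 30,145.3 − 6,413.5 = 23,731.8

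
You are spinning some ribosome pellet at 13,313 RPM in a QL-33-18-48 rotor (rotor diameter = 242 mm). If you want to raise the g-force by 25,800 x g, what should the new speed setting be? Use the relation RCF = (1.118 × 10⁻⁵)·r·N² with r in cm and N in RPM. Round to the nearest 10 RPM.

≈ 19180 RPM

r = 242 mm / 2 = 121 mm = 12.1 cm
Current RCF = 1.118 × 10⁻⁵ × 12.1 × (13313)² = 1.118 × 10⁻⁵ × 12.1 × 177,235,969 ≈ 23,976.1 × g
Target RCF = 23,976.1 + 25,800 = 49,776.1 × g
N² = 49,776.1 / (13.5278 × 10⁻⁵) = 367,954,139
N ≈ √367,954,139 ≈ 19,182.1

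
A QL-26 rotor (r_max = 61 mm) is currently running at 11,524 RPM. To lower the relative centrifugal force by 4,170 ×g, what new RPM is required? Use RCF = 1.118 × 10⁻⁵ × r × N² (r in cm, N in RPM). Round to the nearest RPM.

r = 61 mm = 6.1 cm
Current RCF = 1.118 × 10⁻⁵ × 6.1 × (11524)² = 1.118 × 10⁻⁵ × 6.1 × 132,802,576 ≈ 9,056.9 × g
Target RCF = 9,056.9 − 4,170 = 4,886.9 × g
N² = 4,886.9 / (6.8198 × 10⁻⁵) = 71,657,527
N ≈ √71,657,527 ≈ 8,465.1

8465 RPM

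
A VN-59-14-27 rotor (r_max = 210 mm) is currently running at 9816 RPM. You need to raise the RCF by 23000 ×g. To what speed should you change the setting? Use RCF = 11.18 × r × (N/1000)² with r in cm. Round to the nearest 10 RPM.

N₂ ≈ 13940 RPM

r = 210 mm = 21.0 cm
Current RCF = 11.18 × 21 × (9.816)² = 11.18 × 21 × 96.353856 ≈ 22,622 × g
Target RCF = 22,622 + 23,000 = 45,622 × g
(N/1000)² = 45,622 / 234.78 = 194.3181
N = 1000 × √194.3181 ≈ 13,939.8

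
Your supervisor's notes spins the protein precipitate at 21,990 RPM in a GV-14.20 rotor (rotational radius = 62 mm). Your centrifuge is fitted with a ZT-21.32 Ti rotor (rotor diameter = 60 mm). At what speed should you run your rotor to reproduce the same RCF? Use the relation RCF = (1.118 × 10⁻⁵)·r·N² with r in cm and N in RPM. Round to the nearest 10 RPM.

31610 RPM

Original rotor: r = 62 mm = 6.2 cm
RCF = 1.118 × 10⁻⁵ × r × N²
RCF_original = 1.118 × 10⁻⁵ × 6.2 × (21990)² = 1.118 × 10⁻⁵ × 6.2 × 483,560,100 ≈ 33,518.5 × g
Your rotor: r = 60 mm / 2 = 30 mm = 3 cm
33,518.5 = 1.118 × 10⁻⁵ × 3 × N²
N² = 33,518.5 / (3.354 × 10⁻⁵) = 999,358,974
N ≈ √999,358,974 ≈ 31,612.6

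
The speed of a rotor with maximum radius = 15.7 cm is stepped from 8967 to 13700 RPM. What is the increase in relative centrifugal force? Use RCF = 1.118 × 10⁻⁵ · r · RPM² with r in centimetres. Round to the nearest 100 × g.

RCF₁ = 1.118 × 10⁻⁵ × 15.7 × (8967)² = 1.118 × 10⁻⁵ × 15.7 × 80,407,089 ≈ 14,113.5 × g
RCF₂ = 1.118 × 10⁻⁵ × 15.7 × (13700)² = 1.118 × 10⁻⁵ × 15.7 × 187,690,000 ≈ 32,944.5 × g
Increase = 32,944.5 − 14,113.5 = 18,831

≈ 18800 x g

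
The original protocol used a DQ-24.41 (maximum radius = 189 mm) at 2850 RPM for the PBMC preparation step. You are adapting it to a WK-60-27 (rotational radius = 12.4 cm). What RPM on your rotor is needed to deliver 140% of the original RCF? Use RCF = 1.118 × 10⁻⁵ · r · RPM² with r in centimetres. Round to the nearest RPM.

4163 RPM

Original rotor: r = 189 mm = 18.9 cm
RCF = 1.118 × 10⁻⁵ × r × N²
RCF_original = 1.118 × 10⁻⁵ × 18.9 × (2850)² = 1.118 × 10⁻⁵ × 18.9 × 8,122,500 ≈ 1,716.3 × g
Target RCF = 1.4 × 1,716.3 ≈ 2,402.8 × g
2,402.8 = 1.118 × 10⁻⁵ × 12.4 × N²
N² = 2,402.8 / (13.8632 × 10⁻⁵) = 17,332,218
N ≈ √17,332,218 ≈ 4,163.2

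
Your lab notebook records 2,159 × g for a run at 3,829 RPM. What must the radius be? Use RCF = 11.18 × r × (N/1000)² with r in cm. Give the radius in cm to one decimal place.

RCF = 11.18 × r × (N/1000)²
2159 = 11.18 × r × (3.829)²
r = 2159 / (11.18 × 14.661241) = 2159 / 163.9127 ≈ 13.172 cm

13.2 cm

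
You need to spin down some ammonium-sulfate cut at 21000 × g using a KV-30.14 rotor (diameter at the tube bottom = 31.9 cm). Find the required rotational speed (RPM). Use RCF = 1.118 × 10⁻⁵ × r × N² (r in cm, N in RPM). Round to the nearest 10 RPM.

r = 31.9 / 2 = 15.95 cm
RCF = 1.118 × 10⁻⁵ × r × N²
21,000 = 1.118 × 10⁻⁵ × 15.95 × N²
N² = 21,000 / (17.8321 × 10⁻⁵) = 117,765,154
N ≈ √117,765,154 ≈ 10,852.0

N ≈ 10850 RPM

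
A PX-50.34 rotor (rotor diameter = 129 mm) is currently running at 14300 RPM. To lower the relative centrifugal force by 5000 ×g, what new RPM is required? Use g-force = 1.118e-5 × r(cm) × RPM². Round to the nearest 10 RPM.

r = 129 mm / 2 = 64.5 mm = 6.45 cm
Current RCF = 1.118 × 10⁻⁵ × 6.45 × (14300)² = 1.118 × 10⁻⁵ × 6.45 × 204,490,000 ≈ 14,746 × g
Target RCF = 14,746 − 5,000 = 9,746 × g
N² = 9,746 / (7.2111 × 10⁻⁵) = 135,152,751
N ≈ √135,152,751 ≈ 11,625.5

≈ 11630 RPM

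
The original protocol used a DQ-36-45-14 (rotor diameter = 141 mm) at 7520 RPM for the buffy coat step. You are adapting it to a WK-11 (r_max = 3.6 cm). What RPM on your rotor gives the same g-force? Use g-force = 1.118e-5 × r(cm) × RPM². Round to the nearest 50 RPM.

≈ 10500 RPM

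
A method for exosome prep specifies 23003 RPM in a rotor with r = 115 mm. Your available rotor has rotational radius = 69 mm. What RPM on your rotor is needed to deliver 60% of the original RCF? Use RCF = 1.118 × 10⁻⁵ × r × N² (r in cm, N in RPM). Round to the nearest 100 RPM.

≈ 23000 RPM

Original rotor: r = 115 mm = 11.5 cm
RCF = 1.118 × 10⁻⁵ × r × N²
RCF_original = 1.118 × 10⁻⁵ × 11.5 × (23003)² = 1.118 × 10⁻⁵ × 11.5 × 529,138,009 ≈ 68,031.3 × g
Target RCF = 0.6 × 68,031.3 ≈ 40,818.8 × g
Your rotor: r = 69 mm = 6.9 cm
40,818.8 = 1.118 × 10⁻⁵ × 6.9 × N²
N² = 40,818.8 / (7.7142 × 10⁻⁵) = 529,138,472
N ≈ √529,138,472 ≈ 23,003.0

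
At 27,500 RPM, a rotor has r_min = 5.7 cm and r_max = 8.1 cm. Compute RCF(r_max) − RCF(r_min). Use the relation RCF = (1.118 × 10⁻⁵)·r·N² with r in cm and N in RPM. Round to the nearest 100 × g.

ΔRCF ≈ 20300 ×g

RCF_max = 1.118 × 10⁻⁵ × 8.1 × (27500)² = 1.118 × 10⁻⁵ × 8.1 × 756,250,000 ≈ 68,484.5 × g
RCF_min = 1.118 × 10⁻⁵ × 5.7 × (27500)² = 1.118 × 10⁻⁵ × 5.7 × 756,250,000 ≈ 48,192.8 × g
ΔRCF = 68,484.5 − 48,192.8 = 20,291.7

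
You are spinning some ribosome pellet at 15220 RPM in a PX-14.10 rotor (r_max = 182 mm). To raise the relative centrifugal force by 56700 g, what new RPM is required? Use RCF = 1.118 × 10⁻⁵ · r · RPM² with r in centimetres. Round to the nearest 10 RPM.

N₂ ≈ 22590 RPM

r = 182 mm = 18.2 cm
Current RCF = 1.118 × 10⁻⁵ × 18.2 × (15220)² = 1.118 × 10⁻⁵ × 18.2 × 231,648,400 ≈ 47,134.9 × g
Target RCF = 47,134.9 + 56,700 = 103,834.9 × g
N² = 103,834.9 / (20.3476 × 10⁻⁵) = 510,305,392
N ≈ √510,305,392 ≈ 22,589.9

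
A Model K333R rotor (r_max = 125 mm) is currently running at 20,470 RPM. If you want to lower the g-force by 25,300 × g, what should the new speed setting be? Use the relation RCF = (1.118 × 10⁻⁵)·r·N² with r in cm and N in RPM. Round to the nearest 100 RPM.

≈ 15400 RPM

r = 125 mm = 12.5 cm
Current RCF = 1.118 × 10⁻⁵ × 12.5 × (20470)² = 1.118 × 10⁻⁵ × 12.5 × 419,020,900 ≈ 58,558.2 × g
Target RCF = 58,558.2 − 25,300 = 33,258.2 × g
N² = 33,258.2 / (13.975 × 10⁻⁵) = 237,983,542
N ≈ √237,983,542 ≈ 15,426.7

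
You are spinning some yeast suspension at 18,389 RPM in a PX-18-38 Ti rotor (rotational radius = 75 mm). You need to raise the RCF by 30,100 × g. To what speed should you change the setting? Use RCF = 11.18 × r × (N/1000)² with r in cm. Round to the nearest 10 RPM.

26400 RPM

r = 75 mm = 7.5 cm
Current RCF = 11.18 × 7.5 × (18.389)² = 11.18 × 7.5 × 338.155321 ≈ 28,354.3 × g
Target RCF = 28,354.3 + 30,100 = 58,454.3 × g
(N/1000)² = 58,454.3 / 83.85 = 697.1294
N = 1000 × √697.1294 ≈ 26,403.2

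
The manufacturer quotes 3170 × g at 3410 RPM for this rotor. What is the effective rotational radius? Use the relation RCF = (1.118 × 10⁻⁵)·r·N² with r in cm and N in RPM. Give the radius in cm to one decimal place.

3170 = 1.118 × 10⁻⁵ × r × (3410)²
r = 3170 / (1.118 × 10⁻⁵ × 11,628,100) = 3170 / 130.0022 ≈ 24.384 cm

≈ 24.4 cm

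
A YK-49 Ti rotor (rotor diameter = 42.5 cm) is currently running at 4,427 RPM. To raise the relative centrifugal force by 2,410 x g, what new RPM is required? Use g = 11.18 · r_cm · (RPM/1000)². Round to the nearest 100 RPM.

r = 42.5 / 2 = 21.25 cm
Current RCF = 11.18 × 21.25 × (4.427)² = 11.18 × 21.25 × 19.598329 ≈ 4,656.1 × g
Target RCF = 4,656.1 + 2,410 = 7,066.1 × g
(N/1000)² = 7,066.1 / 237.575 = 29.74261
N = 1000 × √29.74261 ≈ 5,453.7

5500 RPM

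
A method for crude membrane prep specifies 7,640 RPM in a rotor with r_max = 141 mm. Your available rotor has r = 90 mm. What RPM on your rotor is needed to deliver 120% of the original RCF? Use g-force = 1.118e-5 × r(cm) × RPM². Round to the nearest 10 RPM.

10480 RPM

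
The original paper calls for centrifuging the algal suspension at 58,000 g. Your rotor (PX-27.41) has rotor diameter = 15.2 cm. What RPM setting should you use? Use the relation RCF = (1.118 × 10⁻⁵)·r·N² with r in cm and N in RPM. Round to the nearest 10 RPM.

r = 15.2 / 2 = 7.6 cm
58,000 = 1.118 × 10⁻⁵ × 7.6 × N²
N² = 58,000 / (8.4968 × 10⁻⁵) = 682,609,924
N ≈ √682,609,924 ≈ 26,126.8

26130 RPM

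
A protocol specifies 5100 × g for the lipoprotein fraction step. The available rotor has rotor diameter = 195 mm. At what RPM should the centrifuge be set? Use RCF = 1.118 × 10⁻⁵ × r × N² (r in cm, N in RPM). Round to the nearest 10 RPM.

r = 195 mm / 2 = 97.5 mm = 9.75 cm
5,100 = 1.118 × 10⁻⁵ × 9.75 × N²
N² = 5,100 / (10.9005 × 10⁻⁵) = 46,786,845
N ≈ √46,786,845 ≈ 6,840.1

6840 RPM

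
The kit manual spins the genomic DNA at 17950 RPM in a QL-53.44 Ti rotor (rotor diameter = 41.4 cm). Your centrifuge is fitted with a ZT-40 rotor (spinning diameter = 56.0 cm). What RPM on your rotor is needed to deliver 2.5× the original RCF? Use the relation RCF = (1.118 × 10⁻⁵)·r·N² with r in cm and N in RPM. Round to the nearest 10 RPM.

Original rotor: r = 41.4 / 2 = 20.7 cm
RCF = 1.118 × 10⁻⁵ × r × N²
RCF_original = 1.118 × 10⁻⁵ × 20.7 × (17950)² = 1.118 × 10⁻⁵ × 20.7 × 322,202,500 ≈ 74,566 × g
Target RCF = 2.5 × 74,566 ≈ 186,415 × g
Your rotor: r = 56.0 / 2 = 28 cm
186,415 = 1.118 × 10⁻⁵ × 28 × N²
N² = 186,415 / (31.304 × 10⁻⁵) = 595,498,978
N ≈ √595,498,978 ≈ 24,402.8

24400 RPM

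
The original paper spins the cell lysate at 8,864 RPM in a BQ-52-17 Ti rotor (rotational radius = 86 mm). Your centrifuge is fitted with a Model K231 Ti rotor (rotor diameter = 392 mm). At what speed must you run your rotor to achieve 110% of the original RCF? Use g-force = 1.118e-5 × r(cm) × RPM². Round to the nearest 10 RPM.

6160 RPM

Original rotor: r = 86 mm = 8.6 cm
RCF_original = 1.118 × 10⁻⁵ × 8.6 × (8864)² = 1.118 × 10⁻⁵ × 8.6 × 78,570,496 ≈ 7,554.4 × g
Target RCF = 1.1 × 7,554.4 ≈ 8,309.8 × g
Your rotor: r = 392 mm / 2 = 196 mm = 19.6 cm
8,309.8 = 1.118 × 10⁻⁵ × 19.6 × N²
N² = 8,309.8 / (21.9128 × 10⁻⁵) = 37,922,128
N ≈ √37,922,128 ≈ 6,158.1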